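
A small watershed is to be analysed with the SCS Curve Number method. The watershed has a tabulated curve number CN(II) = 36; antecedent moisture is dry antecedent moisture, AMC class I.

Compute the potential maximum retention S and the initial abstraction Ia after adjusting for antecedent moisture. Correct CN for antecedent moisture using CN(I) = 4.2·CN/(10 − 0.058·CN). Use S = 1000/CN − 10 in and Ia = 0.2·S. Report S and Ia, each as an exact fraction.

S = 8000/189 in ≈ 42.328 in; Ia = 1600/189 in ≈ 8.466 in

Dry (AMC I): CN(I) = 4.2·36/(10 − 0.058·36) = (756/5)/(989/125) = 18900/989 ≈ 19.110
Max retention: S = 1000/(18900/989) − 10 = 8000/189 in (≈ 42.328 in)
Ia = 0.2S: 0.2·42.328 = 8.466 in (exactly 1600/189)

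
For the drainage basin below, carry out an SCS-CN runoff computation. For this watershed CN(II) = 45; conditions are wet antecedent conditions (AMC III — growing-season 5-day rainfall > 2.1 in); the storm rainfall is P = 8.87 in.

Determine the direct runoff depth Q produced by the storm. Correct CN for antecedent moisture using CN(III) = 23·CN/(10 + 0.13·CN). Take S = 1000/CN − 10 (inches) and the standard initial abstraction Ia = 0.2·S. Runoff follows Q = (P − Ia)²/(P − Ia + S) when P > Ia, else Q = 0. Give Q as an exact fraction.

Q = 26117468881/5622306300 in ≈ 4.645 in

Adjust CN=45 to AMC III: 23·45/(10 + 0.13·45) → 1035 ÷ (317/20) = 20700/317 ≈ 65.300
Max retention: S = 1000/(20700/317) − 10 = 1100/207 in (≈ 5.314 in)
Initial abstraction Ia = S/5 = (1100/207)/5 = 220/207 ≈ 1.063 in
Since P=8.870 > Ia=1.063: effective rainfall P−Ia = 161609/20700 in
Q = (161609/20700)²/((161609/20700) + 1100/207) = (26117468881/428490000)/(271609/20700) = 26117468881/5622306300 in ≈ 4.645 in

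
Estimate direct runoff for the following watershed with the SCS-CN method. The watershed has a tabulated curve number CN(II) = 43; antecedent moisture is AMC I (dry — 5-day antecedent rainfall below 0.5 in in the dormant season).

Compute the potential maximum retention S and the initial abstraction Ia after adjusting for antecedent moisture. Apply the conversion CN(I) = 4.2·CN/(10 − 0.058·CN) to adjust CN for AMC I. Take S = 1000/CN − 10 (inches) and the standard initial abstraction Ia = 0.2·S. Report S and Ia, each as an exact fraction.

S = 9500/301 in ≈ 31.561 in; Ia = 1900/301 in ≈ 6.312 in

Adjust CN=43 to AMC I: 4.2·43/(10 − 0.058·43) → (903/5) ÷ (3753/500) = 30100/1251 ≈ 24.061
S = 1000/(30100/1251) − 10 = 9500/301 in ≈ 31.561 in
Initial abstraction Ia = S/5 = (9500/301)/5 = 1900/301 ≈ 6.312 in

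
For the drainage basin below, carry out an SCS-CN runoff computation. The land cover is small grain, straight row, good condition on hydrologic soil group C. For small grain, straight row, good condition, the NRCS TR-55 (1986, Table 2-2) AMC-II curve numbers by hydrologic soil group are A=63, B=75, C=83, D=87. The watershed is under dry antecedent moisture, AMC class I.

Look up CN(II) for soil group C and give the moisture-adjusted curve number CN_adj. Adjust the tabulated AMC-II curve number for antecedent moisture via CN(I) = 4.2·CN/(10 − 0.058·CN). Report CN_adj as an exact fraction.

NRCS table: small grain, straight row, good condition, soil group C → CN(II) = 83
CN(I) from CN(II)=83: (4.2·83)/(10 − 0.058·83) = 174300/2593 ≈ 67.219

CN_adj = 174300/2593 ≈ 67.219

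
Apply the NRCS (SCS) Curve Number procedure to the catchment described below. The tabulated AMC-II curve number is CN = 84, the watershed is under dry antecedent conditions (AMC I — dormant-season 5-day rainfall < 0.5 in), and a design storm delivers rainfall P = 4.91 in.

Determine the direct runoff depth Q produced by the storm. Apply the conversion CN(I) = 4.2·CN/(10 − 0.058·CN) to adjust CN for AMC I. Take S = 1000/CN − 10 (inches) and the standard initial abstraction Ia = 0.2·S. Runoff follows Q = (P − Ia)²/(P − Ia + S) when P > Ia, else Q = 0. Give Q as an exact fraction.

Adjust CN=84 to AMC I: 4.2·84/(10 − 0.058·84) → (1764/5) ÷ (641/125) = 44100/641 ≈ 68.799
Max retention: S = 1000/(44100/641) − 10 = 2000/441 in (≈ 4.535 in)
Ia = 0.2S: 0.2·4.535 = 0.907 in (exactly 400/441)
Since P=4.910 > Ia=0.907: effective rainfall P−Ia = 176531/44100 in
Runoff Q = (P−Ia)²/(P−Ia+S) = (4.003)²/(4.003+4.535) = 31163193961/16605017100 ≈ 1.877 in

Q = 31163193961/16605017100 in ≈ 1.877 in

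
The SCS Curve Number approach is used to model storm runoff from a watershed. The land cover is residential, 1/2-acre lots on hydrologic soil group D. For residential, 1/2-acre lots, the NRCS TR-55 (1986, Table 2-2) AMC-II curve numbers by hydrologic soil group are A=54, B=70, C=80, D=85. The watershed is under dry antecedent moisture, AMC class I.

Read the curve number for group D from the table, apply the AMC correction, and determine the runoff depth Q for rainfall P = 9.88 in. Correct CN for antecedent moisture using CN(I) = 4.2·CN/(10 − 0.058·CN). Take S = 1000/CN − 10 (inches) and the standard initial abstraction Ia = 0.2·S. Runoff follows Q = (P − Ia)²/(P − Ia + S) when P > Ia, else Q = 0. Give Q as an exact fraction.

NRCS table: residential, 1/2-acre lots, soil group D → CN(II) = 85
CN(I) from CN(II)=85: (4.2·85)/(10 − 0.058·85) = 11900/169 ≈ 70.414
Retention S: 1000/CN − 10 with CN=70.414 → S = 500/119 ≈ 4.202 in
Initial abstraction Ia = S/5 = (500/119)/5 = 100/119 ≈ 0.840 in
Since P=9.880 > Ia=0.840: effective rainfall P−Ia = 26893/2975 in
Q = (26893/2975)²/((26893/2975) + 500/119) = (723233449/8850625)/(39393/2975) = 723233449/117194175 in ≈ 6.171 in

Q = 723233449/117194175 in ≈ 6.171 in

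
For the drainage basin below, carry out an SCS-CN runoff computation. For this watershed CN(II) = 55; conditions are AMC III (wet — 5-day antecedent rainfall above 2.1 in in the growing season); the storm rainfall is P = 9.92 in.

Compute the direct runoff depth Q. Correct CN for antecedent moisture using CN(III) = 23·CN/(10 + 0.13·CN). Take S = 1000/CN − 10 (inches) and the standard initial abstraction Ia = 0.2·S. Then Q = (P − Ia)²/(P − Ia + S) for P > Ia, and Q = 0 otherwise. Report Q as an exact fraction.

CN(III) from CN(II)=55: (23·55)/(10 + 0.13·55) = 25300/343 ≈ 73.761
Retention S: 1000/CN − 10 with CN=73.761 → S = 900/253 ≈ 3.557 in
Ia = 0.2·(900/253) = 180/253 in ≈ 0.711 in
Since P=9.920 > Ia=0.711: effective rainfall P−Ia = 58244/6325 in
Q: (58244/6325)² ÷ (80744/6325) = 424045442/63838225 in (≈ 6.643 in)

Q = 424045442/63838225 in ≈ 6.643 in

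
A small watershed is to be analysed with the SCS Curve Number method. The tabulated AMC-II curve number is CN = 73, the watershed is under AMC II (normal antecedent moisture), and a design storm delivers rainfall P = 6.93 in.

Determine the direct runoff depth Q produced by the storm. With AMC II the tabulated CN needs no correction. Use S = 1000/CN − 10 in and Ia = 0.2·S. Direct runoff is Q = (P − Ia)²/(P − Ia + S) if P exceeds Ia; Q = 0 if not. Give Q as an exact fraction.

Q = 226893969/58553300 in ≈ 3.875 in

CN(II) = 73; AMC II needs no correction.
Max retention: S = 1000/73 − 10 = 270/73 in (≈ 3.699 in)
Initial abstraction Ia = S/5 = (270/73)/5 = 54/73 ≈ 0.740 in
P − Ia = 6.930 − 0.740 = 45189/7300 ≈ 6.190 in (> 0, runoff occurs)
Q: (45189/7300)² ÷ (72189/7300) = 226893969/58553300 in (≈ 3.875 in)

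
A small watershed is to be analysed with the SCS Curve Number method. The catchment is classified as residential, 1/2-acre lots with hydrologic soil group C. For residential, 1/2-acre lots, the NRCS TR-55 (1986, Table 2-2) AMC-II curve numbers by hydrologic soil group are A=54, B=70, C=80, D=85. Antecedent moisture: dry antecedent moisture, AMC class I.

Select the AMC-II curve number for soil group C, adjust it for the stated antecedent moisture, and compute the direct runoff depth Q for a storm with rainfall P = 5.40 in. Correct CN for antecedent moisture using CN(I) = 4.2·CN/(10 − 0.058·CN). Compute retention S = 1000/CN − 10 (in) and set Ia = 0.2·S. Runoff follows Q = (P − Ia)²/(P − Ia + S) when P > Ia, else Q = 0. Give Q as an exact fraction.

Q = 195364/112035 in ≈ 1.744 in

NRCS table: residential, 1/2-acre lots, soil group C → CN(II) = 80
CN(I) from CN(II)=80: (4.2·80)/(10 − 0.058·80) = 4200/67 ≈ 62.687
S = 1000/(4200/67) − 10 = 125/21 in ≈ 5.952 in
Ia = 0.2S: 0.2·5.952 = 1.190 in (exactly 25/21)
Since P=5.400 > Ia=1.190: effective rainfall P−Ia = 442/105 in
Q = (442/105)²/((442/105) + 125/21) = (195364/11025)/(1067/105) = 195364/112035 in ≈ 1.744 in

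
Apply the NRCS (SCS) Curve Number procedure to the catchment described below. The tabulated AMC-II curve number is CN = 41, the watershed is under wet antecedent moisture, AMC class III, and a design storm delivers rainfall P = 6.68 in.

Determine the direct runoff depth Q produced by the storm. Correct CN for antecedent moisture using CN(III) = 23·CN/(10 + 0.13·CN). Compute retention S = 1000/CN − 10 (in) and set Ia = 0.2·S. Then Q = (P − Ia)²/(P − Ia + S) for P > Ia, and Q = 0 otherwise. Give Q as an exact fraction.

Q = 16379136361/6494464575 in ≈ 2.522 in

CN(III) from CN(II)=41: (23·41)/(10 + 0.13·41) = 94300/1533 ≈ 61.513
Max retention: S = 1000/(94300/1533) − 10 = 5900/943 in (≈ 6.257 in)
Initial abstraction Ia = S/5 = (5900/943)/5 = 1180/943 ≈ 1.251 in
Since P=6.680 > Ia=1.251: effective rainfall P−Ia = 127981/23575 in
Runoff Q = (P−Ia)²/(P−Ia+S) = (5.429)²/(5.429+6.257) = 16379136361/6494464575 ≈ 2.522 in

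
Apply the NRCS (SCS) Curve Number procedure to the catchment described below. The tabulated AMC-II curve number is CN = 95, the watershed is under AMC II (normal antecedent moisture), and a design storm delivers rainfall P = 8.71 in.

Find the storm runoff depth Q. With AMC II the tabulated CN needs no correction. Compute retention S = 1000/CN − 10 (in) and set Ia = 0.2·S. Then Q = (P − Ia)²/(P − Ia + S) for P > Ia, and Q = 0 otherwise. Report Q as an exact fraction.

Q = 267289801/32963100 in ≈ 8.109 in

CN(II) = 95; AMC II needs no correction.
S = 1000/95 − 10 = 10/19 in ≈ 0.526 in
Ia = 0.2S: 0.2·0.526 = 0.105 in (exactly 2/19)
Excess rainfall: 8.710 − 0.105 = 8.605 in; P > Ia so Q > 0
Q = (16349/1900)²/((16349/1900) + 10/19) = (267289801/3610000)/(17349/1900) = 267289801/32963100 in ≈ 8.109 in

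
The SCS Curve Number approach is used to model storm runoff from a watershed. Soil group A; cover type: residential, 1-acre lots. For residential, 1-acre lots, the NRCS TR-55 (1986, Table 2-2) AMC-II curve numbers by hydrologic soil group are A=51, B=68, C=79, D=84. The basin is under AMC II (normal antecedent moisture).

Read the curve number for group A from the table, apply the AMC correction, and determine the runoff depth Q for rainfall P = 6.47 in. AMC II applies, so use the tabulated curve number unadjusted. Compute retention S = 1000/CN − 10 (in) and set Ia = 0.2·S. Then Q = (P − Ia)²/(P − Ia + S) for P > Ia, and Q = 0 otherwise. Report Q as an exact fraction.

Q = 538100809/368204700 in ≈ 1.461 in

NRCS table: residential, 1-acre lots, soil group A → CN(II) = 51
Average conditions: CN = 51 (no AMC adjustment).
Max retention: S = 1000/51 − 10 = 490/51 in (≈ 9.608 in)
Ia = 0.2S: 0.2·9.608 = 1.922 in (exactly 98/51)
Excess rainfall: 6.470 − 1.922 = 4.548 in; P > Ia so Q > 0
Q = (23197/5100)²/((23197/5100) + 490/51) = (538100809/26010000)/(72197/5100) = 538100809/368204700 in ≈ 1.461 in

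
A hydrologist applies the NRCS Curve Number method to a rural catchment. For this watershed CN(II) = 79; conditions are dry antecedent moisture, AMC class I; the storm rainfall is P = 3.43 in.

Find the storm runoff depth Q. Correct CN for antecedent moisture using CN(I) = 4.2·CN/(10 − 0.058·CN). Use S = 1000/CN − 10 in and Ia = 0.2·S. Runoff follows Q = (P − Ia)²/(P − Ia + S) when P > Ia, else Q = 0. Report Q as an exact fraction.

Dry (AMC I): CN(I) = 4.2·79/(10 − 0.058·79) = (1659/5)/(2709/500) = 7900/129 ≈ 61.240
Max retention: S = 1000/(7900/129) − 10 = 500/79 in (≈ 6.329 in)
Ia = 0.2·(500/79) = 100/79 in ≈ 1.266 in
Since P=3.430 > Ia=1.266: effective rainfall P−Ia = 17097/7900 in
Q = (17097/7900)²/((17097/7900) + 500/79) = (292307409/62410000)/(67097/7900) = 292307409/530066300 in ≈ 0.551 in

Q = 292307409/530066300 in ≈ 0.551 in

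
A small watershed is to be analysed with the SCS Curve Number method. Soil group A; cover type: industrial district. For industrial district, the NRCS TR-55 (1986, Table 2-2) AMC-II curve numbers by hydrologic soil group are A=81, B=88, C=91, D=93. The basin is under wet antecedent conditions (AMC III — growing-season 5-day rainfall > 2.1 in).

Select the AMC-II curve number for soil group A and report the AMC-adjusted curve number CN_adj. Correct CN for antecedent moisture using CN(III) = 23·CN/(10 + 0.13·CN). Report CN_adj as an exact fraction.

NRCS table: industrial district, soil group A → CN(II) = 81
Wet (AMC III): CN(III) = 23·81/(10 + 0.13·81) = 1863/(2053/100) = 186300/2053 ≈ 90.745

CN_adj = 186300/2053 ≈ 90.745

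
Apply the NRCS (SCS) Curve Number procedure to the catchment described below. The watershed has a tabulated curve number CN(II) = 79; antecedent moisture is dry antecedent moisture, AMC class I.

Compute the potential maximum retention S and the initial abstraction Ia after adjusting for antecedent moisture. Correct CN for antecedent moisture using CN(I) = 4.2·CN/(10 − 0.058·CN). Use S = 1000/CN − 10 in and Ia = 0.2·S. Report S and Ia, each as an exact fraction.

Adjust CN=79 to AMC I: 4.2·79/(10 − 0.058·79) → (1659/5) ÷ (2709/500) = 7900/129 ≈ 61.240
Retention S: 1000/CN − 10 with CN=61.240 → S = 500/79 ≈ 6.329 in
Ia = 0.2·(500/79) = 100/79 in ≈ 1.266 in

S = 500/79 in ≈ 6.329 in; Ia = 100/79 in ≈ 1.266 in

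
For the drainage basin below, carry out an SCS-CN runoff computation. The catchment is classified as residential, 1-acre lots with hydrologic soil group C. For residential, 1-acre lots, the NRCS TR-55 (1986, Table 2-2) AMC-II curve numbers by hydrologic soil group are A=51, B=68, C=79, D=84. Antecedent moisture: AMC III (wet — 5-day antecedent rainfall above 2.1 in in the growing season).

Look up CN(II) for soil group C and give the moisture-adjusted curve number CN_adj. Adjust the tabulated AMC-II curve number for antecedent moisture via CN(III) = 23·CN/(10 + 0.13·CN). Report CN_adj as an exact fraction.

CN_adj = 181700/2027 ≈ 89.640

NRCS table: residential, 1-acre lots, soil group C → CN(II) = 79
CN(III) from CN(II)=79: (23·79)/(10 + 0.13·79) = 181700/2027 ≈ 89.640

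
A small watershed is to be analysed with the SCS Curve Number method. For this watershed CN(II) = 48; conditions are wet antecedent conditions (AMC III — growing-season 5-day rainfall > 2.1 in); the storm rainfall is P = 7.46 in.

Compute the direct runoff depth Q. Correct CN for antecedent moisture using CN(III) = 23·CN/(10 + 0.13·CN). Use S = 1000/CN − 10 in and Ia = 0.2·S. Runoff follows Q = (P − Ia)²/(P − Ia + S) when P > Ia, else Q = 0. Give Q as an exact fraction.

CN(III) from CN(II)=48: (23·48)/(10 + 0.13·48) = 13800/203 ≈ 67.980
S = 1000/(13800/203) − 10 = 325/69 in ≈ 4.710 in
Ia = 0.2·(325/69) = 65/69 in ≈ 0.942 in
Excess rainfall: 7.460 − 0.942 = 6.518 in; P > Ia so Q > 0
Q: (22487/3450)² ÷ (38737/3450) = 505665169/133642650 in (≈ 3.784 in)

Q = 505665169/133642650 in ≈ 3.784 in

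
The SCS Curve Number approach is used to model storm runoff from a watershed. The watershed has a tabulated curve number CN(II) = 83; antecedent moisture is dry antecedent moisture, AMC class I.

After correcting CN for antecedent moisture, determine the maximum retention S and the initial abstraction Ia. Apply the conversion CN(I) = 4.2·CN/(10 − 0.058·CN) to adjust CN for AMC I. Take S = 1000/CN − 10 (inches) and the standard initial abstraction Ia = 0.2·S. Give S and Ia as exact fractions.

S = 8500/1743 in ≈ 4.877 in; Ia = 1700/1743 in ≈ 0.975 in

Dry (AMC I): CN(I) = 4.2·83/(10 − 0.058·83) = (1743/5)/(2593/500) = 174300/2593 ≈ 67.219
Max retention: S = 1000/(174300/2593) − 10 = 8500/1743 in (≈ 4.877 in)
Initial abstraction Ia = S/5 = (8500/1743)/5 = 1700/1743 ≈ 0.975 in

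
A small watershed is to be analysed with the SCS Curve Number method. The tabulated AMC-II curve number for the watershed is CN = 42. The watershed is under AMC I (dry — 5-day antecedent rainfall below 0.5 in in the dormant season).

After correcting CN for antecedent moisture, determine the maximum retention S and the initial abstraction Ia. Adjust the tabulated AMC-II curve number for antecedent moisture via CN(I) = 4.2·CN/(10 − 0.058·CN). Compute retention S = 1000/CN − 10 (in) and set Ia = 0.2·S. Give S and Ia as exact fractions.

CN(I) from CN(II)=42: (4.2·42)/(10 − 0.058·42) = 44100/1891 ≈ 23.321
S = 1000/(44100/1891) − 10 = 14500/441 in ≈ 32.880 in
Ia = 0.2·(14500/441) = 2900/441 in ≈ 6.576 in

S = 14500/441 in ≈ 32.880 in; Ia = 2900/441 in ≈ 6.576 in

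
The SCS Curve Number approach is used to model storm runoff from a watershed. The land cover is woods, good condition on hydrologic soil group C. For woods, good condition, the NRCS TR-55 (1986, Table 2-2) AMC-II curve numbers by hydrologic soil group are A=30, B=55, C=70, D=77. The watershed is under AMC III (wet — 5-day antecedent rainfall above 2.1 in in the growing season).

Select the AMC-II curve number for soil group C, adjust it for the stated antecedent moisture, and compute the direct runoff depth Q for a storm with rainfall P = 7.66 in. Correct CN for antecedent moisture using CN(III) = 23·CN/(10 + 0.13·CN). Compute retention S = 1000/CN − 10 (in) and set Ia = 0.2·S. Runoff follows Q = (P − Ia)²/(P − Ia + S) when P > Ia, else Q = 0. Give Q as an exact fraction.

Q = 3441347569/592987150 in ≈ 5.803 in

NRCS table: woods, good condition, soil group C → CN(II) = 70
Adjust CN=70 to AMC III: 23·70/(10 + 0.13·70) → 1610 ÷ (191/10) = 16100/191 ≈ 84.293
Retention S: 1000/CN − 10 with CN=84.293 → S = 300/161 ≈ 1.863 in
Ia = 0.2·(300/161) = 60/161 in ≈ 0.373 in
Excess rainfall: 7.660 − 0.373 = 7.287 in; P > Ia so Q > 0
Q = (58663/8050)²/((58663/8050) + 300/161) = (3441347569/64802500)/(73663/8050) = 3441347569/592987150 in ≈ 5.803 in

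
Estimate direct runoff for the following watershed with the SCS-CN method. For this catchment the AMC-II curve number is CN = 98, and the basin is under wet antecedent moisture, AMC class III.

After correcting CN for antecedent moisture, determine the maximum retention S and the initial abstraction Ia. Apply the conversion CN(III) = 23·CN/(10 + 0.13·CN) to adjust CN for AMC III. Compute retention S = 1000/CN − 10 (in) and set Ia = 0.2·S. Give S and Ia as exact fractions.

S = 100/1127 in ≈ 0.089 in; Ia = 20/1127 in ≈ 0.018 in

Adjust CN=98 to AMC III: 23·98/(10 + 0.13·98) → 2254 ÷ (1137/50) = 112700/1137 ≈ 99.120
Retention S: 1000/CN − 10 with CN=99.120 → S = 100/1127 ≈ 0.089 in
Initial abstraction Ia = S/5 = (100/1127)/5 = 20/1127 ≈ 0.018 in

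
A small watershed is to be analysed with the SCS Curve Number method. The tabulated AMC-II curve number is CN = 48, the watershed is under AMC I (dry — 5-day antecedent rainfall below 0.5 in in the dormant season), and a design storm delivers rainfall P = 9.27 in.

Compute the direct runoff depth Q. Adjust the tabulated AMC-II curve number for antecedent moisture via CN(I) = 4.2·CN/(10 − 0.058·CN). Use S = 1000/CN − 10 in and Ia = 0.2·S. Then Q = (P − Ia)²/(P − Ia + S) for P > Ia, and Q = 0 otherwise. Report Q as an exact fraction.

Q = 670861801/1186926300 in ≈ 0.565 in

CN(I) from CN(II)=48: (4.2·48)/(10 − 0.058·48) = 12600/451 ≈ 27.938
S = 1000/(12600/451) − 10 = 1625/63 in ≈ 25.794 in
Ia = 0.2·(1625/63) = 325/63 in ≈ 5.159 in
P − Ia = 9.270 − 5.159 = 25901/6300 ≈ 4.111 in (> 0, runoff occurs)
Runoff Q = (P−Ia)²/(P−Ia+S) = (4.111)²/(4.111+25.794) = 670861801/1186926300 ≈ 0.565 in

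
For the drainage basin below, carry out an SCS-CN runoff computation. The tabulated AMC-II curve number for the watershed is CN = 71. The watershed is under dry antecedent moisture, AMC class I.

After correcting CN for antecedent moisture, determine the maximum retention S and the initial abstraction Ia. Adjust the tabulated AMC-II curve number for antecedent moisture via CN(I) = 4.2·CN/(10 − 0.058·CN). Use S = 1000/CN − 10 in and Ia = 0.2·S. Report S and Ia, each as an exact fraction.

S = 14500/1491 in ≈ 9.725 in; Ia = 2900/1491 in ≈ 1.945 in

CN(I) from CN(II)=71: (4.2·71)/(10 − 0.058·71) = 149100/2941 ≈ 50.697
S = 1000/(149100/2941) − 10 = 14500/1491 in ≈ 9.725 in
Ia = 0.2·(14500/1491) = 2900/1491 in ≈ 1.945 in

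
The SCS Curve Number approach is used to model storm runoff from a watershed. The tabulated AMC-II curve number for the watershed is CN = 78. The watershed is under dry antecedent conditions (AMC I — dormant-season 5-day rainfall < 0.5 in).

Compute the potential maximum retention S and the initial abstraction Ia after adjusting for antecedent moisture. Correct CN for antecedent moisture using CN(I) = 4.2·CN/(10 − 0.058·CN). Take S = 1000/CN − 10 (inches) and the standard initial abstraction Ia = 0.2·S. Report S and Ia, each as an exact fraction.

CN(I) from CN(II)=78: (4.2·78)/(10 − 0.058·78) = 81900/1369 ≈ 59.825
Max retention: S = 1000/(81900/1369) − 10 = 5500/819 in (≈ 6.716 in)
Initial abstraction Ia = S/5 = (5500/819)/5 = 1100/819 ≈ 1.343 in

S = 5500/819 in ≈ 6.716 in; Ia = 1100/819 in ≈ 1.343 in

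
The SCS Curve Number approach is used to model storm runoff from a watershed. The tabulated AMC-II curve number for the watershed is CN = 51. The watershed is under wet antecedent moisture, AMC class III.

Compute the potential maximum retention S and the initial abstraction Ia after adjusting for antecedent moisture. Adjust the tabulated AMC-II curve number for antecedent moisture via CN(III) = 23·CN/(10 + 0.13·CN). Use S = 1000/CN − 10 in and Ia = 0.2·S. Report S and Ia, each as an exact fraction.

Wet (AMC III): CN(III) = 23·51/(10 + 0.13·51) = 1173/(1663/100) = 117300/1663 ≈ 70.535
S = 1000/(117300/1663) − 10 = 4900/1173 in ≈ 4.177 in
Ia = 0.2S: 0.2·4.177 = 0.835 in (exactly 980/1173)

S = 4900/1173 in ≈ 4.177 in; Ia = 980/1173 in ≈ 0.835 in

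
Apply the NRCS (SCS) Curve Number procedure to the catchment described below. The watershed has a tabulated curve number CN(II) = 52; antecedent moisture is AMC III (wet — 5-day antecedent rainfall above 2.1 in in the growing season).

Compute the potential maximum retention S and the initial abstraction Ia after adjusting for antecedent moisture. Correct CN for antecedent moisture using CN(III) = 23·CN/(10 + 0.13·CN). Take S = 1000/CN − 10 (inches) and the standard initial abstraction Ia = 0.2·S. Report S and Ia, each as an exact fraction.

CN(III) from CN(II)=52: (23·52)/(10 + 0.13·52) = 29900/419 ≈ 71.360
Max retention: S = 1000/(29900/419) − 10 = 1200/299 in (≈ 4.013 in)
Ia = 0.2·(1200/299) = 240/299 in ≈ 0.803 in

S = 1200/299 in ≈ 4.013 in; Ia = 240/299 in ≈ 0.803 in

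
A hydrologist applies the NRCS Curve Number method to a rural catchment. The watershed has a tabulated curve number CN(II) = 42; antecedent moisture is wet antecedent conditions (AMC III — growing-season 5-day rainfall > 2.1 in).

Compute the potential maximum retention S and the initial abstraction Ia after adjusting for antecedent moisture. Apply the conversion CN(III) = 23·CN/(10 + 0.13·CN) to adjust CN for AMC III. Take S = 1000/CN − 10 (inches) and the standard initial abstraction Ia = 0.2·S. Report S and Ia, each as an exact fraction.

S = 2900/483 in ≈ 6.004 in; Ia = 580/483 in ≈ 1.201 in

Wet (AMC III): CN(III) = 23·42/(10 + 0.13·42) = 966/(773/50) = 48300/773 ≈ 62.484
Retention S: 1000/CN − 10 with CN=62.484 → S = 2900/483 ≈ 6.004 in
Ia = 0.2S: 0.2·6.004 = 1.201 in (exactly 580/483)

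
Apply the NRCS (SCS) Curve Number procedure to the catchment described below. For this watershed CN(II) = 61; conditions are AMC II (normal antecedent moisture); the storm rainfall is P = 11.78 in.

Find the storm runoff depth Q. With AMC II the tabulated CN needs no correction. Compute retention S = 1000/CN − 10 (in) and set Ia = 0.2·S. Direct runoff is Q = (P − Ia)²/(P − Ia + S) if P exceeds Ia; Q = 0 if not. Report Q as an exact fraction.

Q = 1025856841/157163450 in ≈ 6.527 in

Average conditions: CN = 61 (no AMC adjustment).
S = 1000/61 − 10 = 390/61 in ≈ 6.393 in
Ia = 0.2S: 0.2·6.393 = 1.279 in (exactly 78/61)
P − Ia = 11.780 − 1.279 = 32029/3050 ≈ 10.501 in (> 0, runoff occurs)
Q = (32029/3050)²/((32029/3050) + 390/61) = (1025856841/9302500)/(51529/3050) = 1025856841/157163450 in ≈ 6.527 in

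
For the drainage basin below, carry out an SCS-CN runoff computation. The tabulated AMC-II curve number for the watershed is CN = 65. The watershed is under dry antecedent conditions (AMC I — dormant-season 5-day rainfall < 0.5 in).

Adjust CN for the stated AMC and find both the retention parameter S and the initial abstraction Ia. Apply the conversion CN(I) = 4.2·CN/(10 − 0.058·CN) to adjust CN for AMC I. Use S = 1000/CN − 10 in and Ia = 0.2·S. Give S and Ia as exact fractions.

Dry (AMC I): CN(I) = 4.2·65/(10 − 0.058·65) = 273/(623/100) = 3900/89 ≈ 43.820
S = 1000/(3900/89) − 10 = 500/39 in ≈ 12.821 in
Ia = 0.2S: 0.2·12.821 = 2.564 in (exactly 100/39)

S = 500/39 in ≈ 12.821 in; Ia = 100/39 in ≈ 2.564 in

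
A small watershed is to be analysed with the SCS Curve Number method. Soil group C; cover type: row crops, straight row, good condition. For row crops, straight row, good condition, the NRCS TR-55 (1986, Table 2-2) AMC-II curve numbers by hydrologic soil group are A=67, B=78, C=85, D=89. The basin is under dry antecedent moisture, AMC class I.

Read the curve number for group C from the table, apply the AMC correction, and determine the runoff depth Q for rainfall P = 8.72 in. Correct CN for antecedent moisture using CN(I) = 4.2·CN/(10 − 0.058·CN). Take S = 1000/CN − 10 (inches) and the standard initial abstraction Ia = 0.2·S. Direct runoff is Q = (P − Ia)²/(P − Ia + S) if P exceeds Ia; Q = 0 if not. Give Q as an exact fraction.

Q = 274763682/53463725 in ≈ 5.139 in

NRCS table: row crops, straight row, good condition, soil group C → CN(II) = 85
Adjust CN=85 to AMC I: 4.2·85/(10 − 0.058·85) → 357 ÷ (507/100) = 11900/169 ≈ 70.414
Retention S: 1000/CN − 10 with CN=70.414 → S = 500/119 ≈ 4.202 in
Initial abstraction Ia = S/5 = (500/119)/5 = 100/119 ≈ 0.840 in
P − Ia = 8.720 − 0.840 = 23442/2975 ≈ 7.880 in (> 0, runoff occurs)
Runoff Q = (P−Ia)²/(P−Ia+S) = (7.880)²/(7.880+4.202) = 274763682/53463725 ≈ 5.139 in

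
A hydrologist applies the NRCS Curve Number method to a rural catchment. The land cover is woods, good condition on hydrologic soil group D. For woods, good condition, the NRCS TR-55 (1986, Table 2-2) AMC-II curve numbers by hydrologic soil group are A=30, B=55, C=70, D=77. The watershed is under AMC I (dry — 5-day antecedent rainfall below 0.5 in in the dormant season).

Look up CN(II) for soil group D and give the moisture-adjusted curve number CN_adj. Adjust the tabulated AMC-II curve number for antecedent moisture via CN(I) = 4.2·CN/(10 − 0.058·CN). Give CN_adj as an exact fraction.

CN_adj = 161700/2767 ≈ 58.439

NRCS table: woods, good condition, soil group D → CN(II) = 77
Dry (AMC I): CN(I) = 4.2·77/(10 − 0.058·77) = (1617/5)/(2767/500) = 161700/2767 ≈ 58.439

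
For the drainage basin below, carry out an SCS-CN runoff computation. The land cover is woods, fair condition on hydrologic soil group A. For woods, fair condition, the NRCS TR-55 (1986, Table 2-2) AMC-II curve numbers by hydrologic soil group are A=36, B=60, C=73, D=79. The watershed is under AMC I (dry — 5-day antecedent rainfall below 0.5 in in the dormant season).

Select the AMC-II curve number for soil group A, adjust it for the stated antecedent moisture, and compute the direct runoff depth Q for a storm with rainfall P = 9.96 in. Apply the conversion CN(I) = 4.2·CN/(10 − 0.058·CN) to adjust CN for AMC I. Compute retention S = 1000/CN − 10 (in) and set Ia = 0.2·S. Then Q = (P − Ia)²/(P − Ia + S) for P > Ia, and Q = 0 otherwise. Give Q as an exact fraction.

Q = 49857721/978363225 in ≈ 0.051 in

NRCS table: woods, fair condition, soil group A → CN(II) = 36
Adjust CN=36 to AMC I: 4.2·36/(10 − 0.058·36) → (756/5) ÷ (989/125) = 18900/989 ≈ 19.110
Max retention: S = 1000/(18900/989) − 10 = 8000/189 in (≈ 42.328 in)
Ia = 0.2S: 0.2·42.328 = 8.466 in (exactly 1600/189)
Since P=9.960 > Ia=8.466: effective rainfall P−Ia = 7061/4725 in
Runoff Q = (P−Ia)²/(P−Ia+S) = (1.494)²/(1.494+42.328) = 49857721/978363225 ≈ 0.051 in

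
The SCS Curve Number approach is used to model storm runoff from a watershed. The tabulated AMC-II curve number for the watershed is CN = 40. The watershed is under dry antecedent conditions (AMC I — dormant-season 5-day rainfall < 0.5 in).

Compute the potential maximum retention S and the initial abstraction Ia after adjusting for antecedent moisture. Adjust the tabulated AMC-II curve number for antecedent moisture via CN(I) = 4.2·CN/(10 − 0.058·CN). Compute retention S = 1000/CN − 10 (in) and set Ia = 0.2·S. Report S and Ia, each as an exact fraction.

S = 250/7 in ≈ 35.714 in; Ia = 50/7 in ≈ 7.143 in

CN(I) from CN(II)=40: (4.2·40)/(10 − 0.058·40) = 175/8 ≈ 21.875
S = 1000/(175/8) − 10 = 250/7 in ≈ 35.714 in
Ia = 0.2·(250/7) = 50/7 in ≈ 7.143 in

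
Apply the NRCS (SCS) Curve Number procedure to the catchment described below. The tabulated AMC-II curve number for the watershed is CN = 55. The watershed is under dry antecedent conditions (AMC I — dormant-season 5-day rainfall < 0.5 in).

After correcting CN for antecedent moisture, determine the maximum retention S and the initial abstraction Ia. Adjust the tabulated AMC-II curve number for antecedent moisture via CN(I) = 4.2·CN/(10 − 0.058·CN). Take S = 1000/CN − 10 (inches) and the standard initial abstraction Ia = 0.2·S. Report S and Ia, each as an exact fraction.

Adjust CN=55 to AMC I: 4.2·55/(10 − 0.058·55) → 231 ÷ (681/100) = 7700/227 ≈ 33.921
S = 1000/(7700/227) − 10 = 1500/77 in ≈ 19.481 in
Initial abstraction Ia = S/5 = (1500/77)/5 = 300/77 ≈ 3.896 in

S = 1500/77 in ≈ 19.481 in; Ia = 300/77 in ≈ 3.896 in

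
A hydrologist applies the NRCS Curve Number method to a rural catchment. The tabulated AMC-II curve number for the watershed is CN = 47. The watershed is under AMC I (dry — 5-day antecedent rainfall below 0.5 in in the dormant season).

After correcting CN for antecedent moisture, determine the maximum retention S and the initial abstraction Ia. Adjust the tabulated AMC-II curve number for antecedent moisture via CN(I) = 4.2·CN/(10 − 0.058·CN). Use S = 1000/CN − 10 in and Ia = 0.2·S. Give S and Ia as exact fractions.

CN(I) from CN(II)=47: (4.2·47)/(10 − 0.058·47) = 98700/3637 ≈ 27.138
S = 1000/(98700/3637) − 10 = 26500/987 in ≈ 26.849 in
Initial abstraction Ia = S/5 = (26500/987)/5 = 5300/987 ≈ 5.370 in

S = 26500/987 in ≈ 26.849 in; Ia = 5300/987 in ≈ 5.370 in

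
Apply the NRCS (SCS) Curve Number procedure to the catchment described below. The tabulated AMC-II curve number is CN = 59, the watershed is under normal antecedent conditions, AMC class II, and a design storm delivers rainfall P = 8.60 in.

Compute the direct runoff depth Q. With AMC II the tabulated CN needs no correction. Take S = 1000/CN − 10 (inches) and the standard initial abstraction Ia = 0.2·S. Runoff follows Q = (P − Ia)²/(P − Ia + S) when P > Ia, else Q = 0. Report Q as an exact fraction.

Average conditions: CN = 59 (no AMC adjustment).
Max retention: S = 1000/59 − 10 = 410/59 in (≈ 6.949 in)
Ia = 0.2·(410/59) = 82/59 in ≈ 1.390 in
Excess rainfall: 8.600 − 1.390 = 7.210 in; P > Ia so Q > 0
Q = (2127/295)²/((2127/295) + 410/59) = (4524129/87025)/(4177/295) = 4524129/1232215 in ≈ 3.672 in

Q = 4524129/1232215 in ≈ 3.672 in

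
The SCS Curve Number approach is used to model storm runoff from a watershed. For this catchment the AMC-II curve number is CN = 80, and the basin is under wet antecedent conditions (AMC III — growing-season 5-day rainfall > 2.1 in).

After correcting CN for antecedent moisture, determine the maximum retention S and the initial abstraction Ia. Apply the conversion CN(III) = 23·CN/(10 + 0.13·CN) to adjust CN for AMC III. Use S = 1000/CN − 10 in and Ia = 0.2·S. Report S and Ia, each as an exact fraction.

Adjust CN=80 to AMC III: 23·80/(10 + 0.13·80) → 1840 ÷ (102/5) = 4600/51 ≈ 90.196
Max retention: S = 1000/(4600/51) − 10 = 25/23 in (≈ 1.087 in)
Ia = 0.2·(25/23) = 5/23 in ≈ 0.217 in

S = 25/23 in ≈ 1.087 in; Ia = 5/23 in ≈ 0.217 in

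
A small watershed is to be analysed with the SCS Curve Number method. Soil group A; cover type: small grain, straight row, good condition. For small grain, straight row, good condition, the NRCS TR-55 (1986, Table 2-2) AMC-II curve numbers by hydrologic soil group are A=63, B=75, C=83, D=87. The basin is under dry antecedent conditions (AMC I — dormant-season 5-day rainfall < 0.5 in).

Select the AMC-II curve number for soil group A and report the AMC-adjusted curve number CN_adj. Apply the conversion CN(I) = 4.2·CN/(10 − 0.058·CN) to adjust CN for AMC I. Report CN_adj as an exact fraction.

NRCS table: small grain, straight row, good condition, soil group A → CN(II) = 63
Dry (AMC I): CN(I) = 4.2·63/(10 − 0.058·63) = (1323/5)/(3173/500) = 132300/3173 ≈ 41.696

CN_adj = 132300/3173 ≈ 41.696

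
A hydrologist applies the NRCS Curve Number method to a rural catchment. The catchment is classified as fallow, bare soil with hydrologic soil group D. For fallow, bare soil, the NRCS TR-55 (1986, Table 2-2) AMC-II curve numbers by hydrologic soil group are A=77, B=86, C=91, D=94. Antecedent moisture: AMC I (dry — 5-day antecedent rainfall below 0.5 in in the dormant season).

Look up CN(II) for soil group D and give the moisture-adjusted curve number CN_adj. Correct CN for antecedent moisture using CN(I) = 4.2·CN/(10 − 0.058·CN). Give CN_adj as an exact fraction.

NRCS table: fallow, bare soil, soil group D → CN(II) = 94
CN(I) from CN(II)=94: (4.2·94)/(10 − 0.058·94) = 32900/379 ≈ 86.807

CN_adj = 32900/379 ≈ 86.807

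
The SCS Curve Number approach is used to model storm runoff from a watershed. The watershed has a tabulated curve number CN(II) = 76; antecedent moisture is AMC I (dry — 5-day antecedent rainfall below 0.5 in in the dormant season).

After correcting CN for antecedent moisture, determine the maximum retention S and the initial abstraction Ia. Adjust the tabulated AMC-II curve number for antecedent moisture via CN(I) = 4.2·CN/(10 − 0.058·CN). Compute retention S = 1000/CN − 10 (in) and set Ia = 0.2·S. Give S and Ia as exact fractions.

Adjust CN=76 to AMC I: 4.2·76/(10 − 0.058·76) → (1596/5) ÷ (699/125) = 13300/233 ≈ 57.082
Retention S: 1000/CN − 10 with CN=57.082 → S = 1000/133 ≈ 7.519 in
Initial abstraction Ia = S/5 = (1000/133)/5 = 200/133 ≈ 1.504 in

S = 1000/133 in ≈ 7.519 in; Ia = 200/133 in ≈ 1.504 in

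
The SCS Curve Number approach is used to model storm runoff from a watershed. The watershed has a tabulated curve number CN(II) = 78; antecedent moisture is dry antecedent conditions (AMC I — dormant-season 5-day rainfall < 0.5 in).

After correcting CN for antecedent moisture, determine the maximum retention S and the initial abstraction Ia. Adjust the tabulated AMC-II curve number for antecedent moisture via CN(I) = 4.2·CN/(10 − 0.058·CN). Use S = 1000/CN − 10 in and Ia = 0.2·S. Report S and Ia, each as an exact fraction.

Adjust CN=78 to AMC I: 4.2·78/(10 − 0.058·78) → (1638/5) ÷ (1369/250) = 81900/1369 ≈ 59.825
S = 1000/(81900/1369) − 10 = 5500/819 in ≈ 6.716 in
Initial abstraction Ia = S/5 = (5500/819)/5 = 1100/819 ≈ 1.343 in

S = 5500/819 in ≈ 6.716 in; Ia = 1100/819 in ≈ 1.343 in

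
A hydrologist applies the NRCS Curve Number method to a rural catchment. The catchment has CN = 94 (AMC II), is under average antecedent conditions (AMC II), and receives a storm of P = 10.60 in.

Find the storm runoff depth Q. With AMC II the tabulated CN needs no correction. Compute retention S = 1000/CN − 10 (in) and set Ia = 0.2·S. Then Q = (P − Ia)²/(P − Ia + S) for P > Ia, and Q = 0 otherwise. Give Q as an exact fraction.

Average conditions: CN = 94 (no AMC adjustment).
S = 1000/94 − 10 = 30/47 in ≈ 0.638 in
Ia = 0.2S: 0.2·0.638 = 0.128 in (exactly 6/47)
Since P=10.600 > Ia=0.128: effective rainfall P−Ia = 2461/235 in
Q = (2461/235)²/((2461/235) + 30/47) = (6056521/55225)/(2611/235) = 6056521/613585 in ≈ 9.871 in

Q = 6056521/613585 in ≈ 9.871 in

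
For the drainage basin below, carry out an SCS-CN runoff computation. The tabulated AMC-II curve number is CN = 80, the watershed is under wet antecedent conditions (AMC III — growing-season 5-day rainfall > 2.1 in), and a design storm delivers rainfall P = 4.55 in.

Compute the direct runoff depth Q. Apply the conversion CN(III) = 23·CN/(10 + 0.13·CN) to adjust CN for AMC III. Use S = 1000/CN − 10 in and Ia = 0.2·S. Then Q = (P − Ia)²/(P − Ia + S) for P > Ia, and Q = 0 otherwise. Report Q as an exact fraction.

Q = 3972049/1146780 in ≈ 3.464 in

CN(III) from CN(II)=80: (23·80)/(10 + 0.13·80) = 4600/51 ≈ 90.196
Retention S: 1000/CN − 10 with CN=90.196 → S = 25/23 ≈ 1.087 in
Ia = 0.2·(25/23) = 5/23 in ≈ 0.217 in
Excess rainfall: 4.550 − 0.217 = 4.333 in; P > Ia so Q > 0
Runoff Q = (P−Ia)²/(P−Ia+S) = (4.333)²/(4.333+1.087) = 3972049/1146780 ≈ 3.464 in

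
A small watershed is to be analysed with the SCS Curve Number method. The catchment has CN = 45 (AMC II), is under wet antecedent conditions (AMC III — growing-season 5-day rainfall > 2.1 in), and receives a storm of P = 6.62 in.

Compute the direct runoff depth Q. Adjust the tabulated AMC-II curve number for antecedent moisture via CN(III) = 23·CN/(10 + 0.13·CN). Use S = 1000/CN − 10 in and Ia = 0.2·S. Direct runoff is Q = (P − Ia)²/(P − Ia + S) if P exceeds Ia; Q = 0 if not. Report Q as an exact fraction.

Q = 3308205289/1164550950 in ≈ 2.841 in

CN(III) from CN(II)=45: (23·45)/(10 + 0.13·45) = 20700/317 ≈ 65.300
Max retention: S = 1000/(20700/317) − 10 = 1100/207 in (≈ 5.314 in)
Initial abstraction Ia = S/5 = (1100/207)/5 = 220/207 ≈ 1.063 in
Since P=6.620 > Ia=1.063: effective rainfall P−Ia = 57517/10350 in
Runoff Q = (P−Ia)²/(P−Ia+S) = (5.557)²/(5.557+5.314) = 3308205289/1164550950 ≈ 2.841 in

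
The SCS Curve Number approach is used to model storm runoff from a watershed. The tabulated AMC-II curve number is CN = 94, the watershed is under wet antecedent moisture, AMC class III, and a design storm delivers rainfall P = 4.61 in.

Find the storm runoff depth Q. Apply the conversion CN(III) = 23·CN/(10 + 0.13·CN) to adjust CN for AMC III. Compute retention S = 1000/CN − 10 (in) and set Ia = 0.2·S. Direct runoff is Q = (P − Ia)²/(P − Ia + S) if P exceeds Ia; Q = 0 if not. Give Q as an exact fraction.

CN(III) from CN(II)=94: (23·94)/(10 + 0.13·94) = 108100/1111 ≈ 97.300
Retention S: 1000/CN − 10 with CN=97.300 → S = 300/1081 ≈ 0.278 in
Initial abstraction Ia = S/5 = (300/1081)/5 = 60/1081 ≈ 0.056 in
Excess rainfall: 4.610 − 0.056 = 4.554 in; P > Ia so Q > 0
Runoff Q = (P−Ia)²/(P−Ia+S) = (4.554)²/(4.554+0.278) = 242399660281/56465062100 ≈ 4.293 in

Q = 242399660281/56465062100 in ≈ 4.293 in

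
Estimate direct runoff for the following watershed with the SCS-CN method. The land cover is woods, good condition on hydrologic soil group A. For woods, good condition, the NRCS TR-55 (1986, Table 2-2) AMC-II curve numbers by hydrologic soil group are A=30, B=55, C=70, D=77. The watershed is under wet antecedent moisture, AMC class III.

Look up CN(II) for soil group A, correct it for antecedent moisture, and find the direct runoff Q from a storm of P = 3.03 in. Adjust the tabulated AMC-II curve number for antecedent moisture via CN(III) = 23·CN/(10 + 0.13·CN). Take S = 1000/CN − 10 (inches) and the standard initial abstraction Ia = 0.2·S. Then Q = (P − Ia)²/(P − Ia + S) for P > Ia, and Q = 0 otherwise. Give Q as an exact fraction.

NRCS table: woods, good condition, soil group A → CN(II) = 30
Wet (AMC III): CN(III) = 23·30/(10 + 0.13·30) = 690/(139/10) = 6900/139 ≈ 49.640
Retention S: 1000/CN − 10 with CN=49.640 → S = 700/69 ≈ 10.145 in
Ia = 0.2S: 0.2·10.145 = 2.029 in (exactly 140/69)
P − Ia = 3.030 − 2.029 = 6907/6900 ≈ 1.001 in (> 0, runoff occurs)
Q: (6907/6900)² ÷ (76907/6900) = 47706649/530658300 in (≈ 0.090 in)

Q = 47706649/530658300 in ≈ 0.090 in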